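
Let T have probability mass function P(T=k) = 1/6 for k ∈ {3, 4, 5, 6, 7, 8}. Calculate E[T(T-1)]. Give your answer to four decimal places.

27.6667

E[T(T-1)] = Σ t(t-1)·P(T=t)
 = 6·1/6 + 12·1/6 + 20·1/6 + 30·1/6 + 42·1/6 + 56·1/6
 = 1 + 2 + 10/3 + 5 + 7 + 28/3
 = 83/3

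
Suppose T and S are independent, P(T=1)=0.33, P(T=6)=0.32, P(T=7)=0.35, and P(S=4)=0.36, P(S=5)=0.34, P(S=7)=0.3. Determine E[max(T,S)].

E[max(T,S)] = Σ_t Σ_s max(t,s) · P(T=t)P(S=s)
 = 4·0.1188 + 5·0.1122 + 7·0.099 + 6·0.1152 + 6·0.1088 + 7·0.096 + 7·0.126 + 7·0.119 + 7·0.105
 = 0.4752 + 0.561 + 0.693 + 0.6912 + 0.6528 + 0.672 + 0.882 + 0.833 + 0.735
 = 6.1952

6.1952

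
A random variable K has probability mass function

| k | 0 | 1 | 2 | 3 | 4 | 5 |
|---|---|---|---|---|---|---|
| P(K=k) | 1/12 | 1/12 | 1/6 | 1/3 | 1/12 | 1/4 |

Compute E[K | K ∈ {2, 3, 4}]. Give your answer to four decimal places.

2.8571

P(K ∈ {2, 3, 4}) = 1/6 + 1/3 + 1/12 = 7/12.
E[K | K ∈ {2, 3, 4}] = [2·1/6 + 3·1/3 + 4·1/12] / (7/12)
 = 5/3 / (7/12)
 = 20/7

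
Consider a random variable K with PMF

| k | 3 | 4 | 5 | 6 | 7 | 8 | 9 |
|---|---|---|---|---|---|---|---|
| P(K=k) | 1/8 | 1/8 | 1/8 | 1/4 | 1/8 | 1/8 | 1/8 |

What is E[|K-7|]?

E[|K-7|] = Σ |k-7|·P(K=k)
 = 4·1/8 + 3·1/8 + 2·1/8 + 1·1/4 + 0·1/8 + 1·1/8 + 2·1/8
 = 1/2 + 3/8 + 1/4 + 1/4 + 0 + 1/8 + 1/4
 = 7/4

1.75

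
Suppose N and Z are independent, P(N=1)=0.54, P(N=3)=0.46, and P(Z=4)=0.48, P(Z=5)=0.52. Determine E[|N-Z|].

2.6

E[|N-Z|] = Σ_n Σ_z |n-z| · P(N=n)P(Z=z)
 = 3·0.2592 + 4·0.2808 + 1·0.2208 + 2·0.2392
 = 0.7776 + 1.1232 + 0.2208 + 0.4784
 = 2.6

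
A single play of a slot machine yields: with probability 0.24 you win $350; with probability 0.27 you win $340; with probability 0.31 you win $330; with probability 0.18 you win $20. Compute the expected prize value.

281.7

E[payout] = 350·0.24 + 340·0.27 + 330·0.31 + 20·0.18
 = 84 + 91.8 + 102.3 + 3.6
 = 281.7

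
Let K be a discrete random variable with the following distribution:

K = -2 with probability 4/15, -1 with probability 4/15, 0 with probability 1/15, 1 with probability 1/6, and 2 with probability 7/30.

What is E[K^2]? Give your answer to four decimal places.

E[K^2] = Σ k^2·P(K=k)
 = 4·4/15 + 1·4/15 + 0·1/15 + 1·1/6 + 4·7/30
 = 16/15 + 4/15 + 0 + 1/6 + 14/15
 = 73/30

2.4333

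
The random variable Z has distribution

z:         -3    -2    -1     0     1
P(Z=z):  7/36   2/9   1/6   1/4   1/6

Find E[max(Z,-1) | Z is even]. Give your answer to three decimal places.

-0.471

P(Z is even) = 2/9 + 1/4 = 17/36.
E[max(Z,-1) | Z is even] = [(-1)·2/9 + 0·1/4] / (17/36)
 = -2/9 / (17/36)
 = -8/17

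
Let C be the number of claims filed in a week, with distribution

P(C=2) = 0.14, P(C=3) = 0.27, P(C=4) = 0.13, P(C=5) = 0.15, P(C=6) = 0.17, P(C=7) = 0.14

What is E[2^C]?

E[2^C] = Σ 2^c·P(C=c)
 = 4·0.14 + 8·0.27 + 16·0.13 + 32·0.15 + 64·0.17 + 128·0.14
 = 0.56 + 2.16 + 2.08 + 4.8 + 10.88 + 17.92
 = 38.4

38.4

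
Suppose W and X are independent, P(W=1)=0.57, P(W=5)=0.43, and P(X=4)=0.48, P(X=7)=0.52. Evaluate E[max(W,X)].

5.7664

E[max(W,X)] = Σ_w Σ_x max(w,x) · P(W=w)P(X=x)
 = 4·0.2736 + 7·0.2964 + 5·0.2064 + 7·0.2236
 = 1.0944 + 2.0748 + 1.032 + 1.5652
 = 5.7664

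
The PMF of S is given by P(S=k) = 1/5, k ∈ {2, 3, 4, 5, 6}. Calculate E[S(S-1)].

14

E[S(S-1)] = Σ s(s-1)·P(S=s)
 = 2·1/5 + 6·1/5 + 12·1/5 + 20·1/5 + 30·1/5
 = 2/5 + 6/5 + 12/5 + 4 + 6
 = 14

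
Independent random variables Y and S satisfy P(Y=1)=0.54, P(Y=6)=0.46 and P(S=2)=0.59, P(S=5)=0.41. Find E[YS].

E[YS] = Σ_y Σ_s ys · P(Y=y)P(S=s)
 = 2·0.3186 + 5·0.2214 + 12·0.2714 + 30·0.1886
 = 0.6372 + 1.107 + 3.2568 + 5.658
 = 10.659

10.659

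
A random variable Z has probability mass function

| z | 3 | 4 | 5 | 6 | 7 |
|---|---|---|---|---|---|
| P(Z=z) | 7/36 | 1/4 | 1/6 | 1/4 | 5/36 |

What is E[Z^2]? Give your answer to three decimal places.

25.722

E[Z^2] = Σ z^2·P(Z=z)
 = 9·7/36 + 16·1/4 + 25·1/6 + 36·1/4 + 49·5/36
 = 7/4 + 4 + 25/6 + 9 + 245/36
 = 463/18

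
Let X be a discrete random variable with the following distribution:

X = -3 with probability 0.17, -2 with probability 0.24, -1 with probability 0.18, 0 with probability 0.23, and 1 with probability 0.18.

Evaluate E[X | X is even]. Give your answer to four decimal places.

P(X is even) = 0.24 + 0.23 = 0.47.
E[X | X is even] = [(-2)·0.24 + 0·0.23] / 0.47
 = -0.48 / 0.47
 = -48/47

-1.0213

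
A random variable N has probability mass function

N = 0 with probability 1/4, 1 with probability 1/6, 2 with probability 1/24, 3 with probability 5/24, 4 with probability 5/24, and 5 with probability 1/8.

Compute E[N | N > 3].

P(N > 3) = 5/24 + 1/8 = 1/3.
E[N | N > 3] = [4·5/24 + 5·1/8] / (1/3)
 = 35/24 / (1/3)
 = 35/8

4.375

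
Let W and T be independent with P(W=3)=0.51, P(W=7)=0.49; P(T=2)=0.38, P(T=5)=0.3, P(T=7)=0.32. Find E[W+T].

9.46

E[W+T] = Σ_w Σ_t (w+t) · P(W=w)P(T=t)
 = 5·0.1938 + 8·0.153 + 10·0.1632 + 9·0.1862 + 12·0.147 + 14·0.1568
 = 0.969 + 1.224 + 1.632 + 1.6758 + 1.764 + 2.1952
 = 9.46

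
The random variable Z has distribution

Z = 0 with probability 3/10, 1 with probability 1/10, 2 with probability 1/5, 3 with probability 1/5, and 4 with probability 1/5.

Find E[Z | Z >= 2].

3

P(Z >= 2) = 1/5 + 1/5 + 1/5 = 3/5.
E[Z | Z >= 2] = [2·1/5 + 3·1/5 + 4·1/5] / (3/5)
 = 9/5 / (3/5)
 = 3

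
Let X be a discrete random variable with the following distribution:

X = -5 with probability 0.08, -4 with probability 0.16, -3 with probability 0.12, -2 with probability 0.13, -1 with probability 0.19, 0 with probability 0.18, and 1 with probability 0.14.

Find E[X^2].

6.49

E[X^2] = Σ x^2·P(X=x)
 = 25·0.08 + 16·0.16 + 9·0.12 + 4·0.13 + 1·0.19 + 0·0.18 + 1·0.14
 = 2 + 2.56 + 1.08 + 0.52 + 0.19 + 0 + 0.14
 = 6.49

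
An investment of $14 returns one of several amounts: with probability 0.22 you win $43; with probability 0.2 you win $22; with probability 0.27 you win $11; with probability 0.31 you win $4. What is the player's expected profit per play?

4.07

E[payout] = 43·0.22 + 22·0.2 + 11·0.27 + 4·0.31
 = 9.46 + 4.4 + 2.97 + 1.24
 = 18.07
Net = 18.07 - 14 = 4.07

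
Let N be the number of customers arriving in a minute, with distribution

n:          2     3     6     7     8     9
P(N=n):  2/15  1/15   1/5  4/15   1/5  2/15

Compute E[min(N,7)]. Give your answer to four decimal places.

E[min(N,7)] = Σ min(n,7)·P(N=n)
 = 2·2/15 + 3·1/15 + 6·1/5 + 7·4/15 + 7·1/5 + 7·2/15
 = 4/15 + 1/5 + 6/5 + 28/15 + 7/5 + 14/15
 = 88/15

5.8667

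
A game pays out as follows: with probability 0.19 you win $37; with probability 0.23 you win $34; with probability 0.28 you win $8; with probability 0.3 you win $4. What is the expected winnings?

E[payout] = 37·0.19 + 34·0.23 + 8·0.28 + 4·0.3
 = 7.03 + 7.82 + 2.24 + 1.2
 = 18.29

18.29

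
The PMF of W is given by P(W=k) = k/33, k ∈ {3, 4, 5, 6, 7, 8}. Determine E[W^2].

39

E[W^2] = Σ w^2·P(W=w)
 = 9·1/11 + 16·4/33 + 25·5/33 + 36·2/11 + 49·7/33 + 64·8/33
 = 9/11 + 64/33 + 125/33 + 72/11 + 343/33 + 512/33
 = 39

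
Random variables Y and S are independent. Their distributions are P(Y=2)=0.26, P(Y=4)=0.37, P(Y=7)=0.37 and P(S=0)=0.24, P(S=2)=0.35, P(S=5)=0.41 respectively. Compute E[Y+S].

7.34

E[Y+S] = Σ_y Σ_s (y+s) · P(Y=y)P(S=s)
 = 2·0.0624 + 4·0.091 + 7·0.1066 + 4·0.0888 + 6·0.1295 + 9·0.1517 + 7·0.0888 + 9·0.1295 + 12·0.1517
 = 0.1248 + 0.364 + 0.7462 + 0.3552 + 0.777 + 1.3653 + 0.6216 + 1.1655 + 1.8204
 = 7.34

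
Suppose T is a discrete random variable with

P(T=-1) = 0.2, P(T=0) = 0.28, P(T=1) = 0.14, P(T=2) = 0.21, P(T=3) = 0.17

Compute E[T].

E[T] = Σ t·P(T=t)
 = (-1)·0.2 + 0·0.28 + 1·0.14 + 2·0.21 + 3·0.17
 = (-0.2) + 0 + 0.14 + 0.42 + 0.51
 = 0.87

0.87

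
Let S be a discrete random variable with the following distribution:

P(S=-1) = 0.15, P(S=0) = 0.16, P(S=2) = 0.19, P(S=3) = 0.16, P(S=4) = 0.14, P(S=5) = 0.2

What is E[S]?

2.27

E[S] = Σ s·P(S=s)
 = (-1)·0.15 + 0·0.16 + 2·0.19 + 3·0.16 + 4·0.14 + 5·0.2
 = (-0.15) + 0 + 0.38 + 0.48 + 0.56 + 1
 = 2.27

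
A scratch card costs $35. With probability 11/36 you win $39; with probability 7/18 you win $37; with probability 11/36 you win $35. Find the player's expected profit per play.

2

E[payout] = 39·11/36 + 37·7/18 + 35·11/36
 = 143/12 + 259/18 + 385/36
 = 37
Net = 37 - 35 = 2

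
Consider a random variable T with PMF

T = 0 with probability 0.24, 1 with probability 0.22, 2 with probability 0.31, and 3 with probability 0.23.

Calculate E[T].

E[T] = Σ t·P(T=t)
 = 0·0.24 + 1·0.22 + 2·0.31 + 3·0.23
 = 0 + 0.22 + 0.62 + 0.69
 = 1.53

1.53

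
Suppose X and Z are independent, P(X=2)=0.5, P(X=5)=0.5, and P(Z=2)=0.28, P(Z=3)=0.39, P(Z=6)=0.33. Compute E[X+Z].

E[X+Z] = Σ_x Σ_z (x+z) · P(X=x)P(Z=z)
 = 4·0.14 + 5·0.195 + 8·0.165 + 7·0.14 + 8·0.195 + 11·0.165
 = 0.56 + 0.975 + 1.32 + 0.98 + 1.56 + 1.815
 = 7.21

7.21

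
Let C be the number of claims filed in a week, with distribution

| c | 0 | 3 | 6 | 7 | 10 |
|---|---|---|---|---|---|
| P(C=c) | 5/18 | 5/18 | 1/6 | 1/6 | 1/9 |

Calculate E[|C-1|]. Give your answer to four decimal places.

3.6667

E[|C-1|] = Σ |c-1|·P(C=c)
 = 1·5/18 + 2·5/18 + 5·1/6 + 6·1/6 + 9·1/9
 = 5/18 + 5/9 + 5/6 + 1 + 1
 = 11/3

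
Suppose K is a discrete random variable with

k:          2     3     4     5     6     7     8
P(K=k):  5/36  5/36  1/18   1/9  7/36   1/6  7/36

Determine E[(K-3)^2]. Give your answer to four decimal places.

9.9167

E[(K-3)^2] = Σ (k-3)^2·P(K=k)
 = 1·5/36 + 0·5/36 + 1·1/18 + 4·1/9 + 9·7/36 + 16·1/6 + 25·7/36
 = 5/36 + 0 + 1/18 + 4/9 + 7/4 + 8/3 + 175/36
 = 119/12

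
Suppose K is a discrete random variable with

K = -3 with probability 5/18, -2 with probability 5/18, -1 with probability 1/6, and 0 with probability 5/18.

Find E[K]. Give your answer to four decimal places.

-1.5556

E[K] = Σ k·P(K=k)
 = (-3)·5/18 + (-2)·5/18 + (-1)·1/6 + 0·5/18
 = (-5/6) + (-5/9) + (-1/6) + 0
 = -14/9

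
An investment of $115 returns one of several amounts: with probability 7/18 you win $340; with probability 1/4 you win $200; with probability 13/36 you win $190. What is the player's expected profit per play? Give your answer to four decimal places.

E[payout] = 340·7/18 + 200·1/4 + 190·13/36
 = 1190/9 + 50 + 1235/18
 = 1505/6
Net = 1505/6 - 115 = 815/6

135.8333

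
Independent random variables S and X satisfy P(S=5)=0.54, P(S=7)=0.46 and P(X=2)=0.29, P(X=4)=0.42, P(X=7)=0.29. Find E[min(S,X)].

E[min(S,X)] = Σ_s Σ_x min(s,x) · P(S=s)P(X=x)
 = 2·0.1566 + 4·0.2268 + 5·0.1566 + 2·0.1334 + 4·0.1932 + 7·0.1334
 = 0.3132 + 0.9072 + 0.783 + 0.2668 + 0.7728 + 0.9338
 = 3.9768

3.9768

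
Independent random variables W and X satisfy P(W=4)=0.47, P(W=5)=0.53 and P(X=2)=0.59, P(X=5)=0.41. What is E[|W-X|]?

1.6854

E[|W-X|] = Σ_w Σ_x |w-x| · P(W=w)P(X=x)
 = 2·0.2773 + 1·0.1927 + 3·0.3127 + 0·0.2173
 = 0.5546 + 0.1927 + 0.9381 + 0
 = 1.6854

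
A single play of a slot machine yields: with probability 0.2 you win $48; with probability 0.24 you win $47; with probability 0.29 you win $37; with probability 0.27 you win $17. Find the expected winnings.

E[payout] = 48·0.2 + 47·0.24 + 37·0.29 + 17·0.27
 = 9.6 + 11.28 + 10.73 + 4.59
 = 36.2

36.2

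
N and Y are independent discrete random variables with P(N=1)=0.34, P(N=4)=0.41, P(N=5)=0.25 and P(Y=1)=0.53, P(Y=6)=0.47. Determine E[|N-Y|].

2.4838

E[|N-Y|] = Σ_n Σ_y |n-y| · P(N=n)P(Y=y)
 = 0·0.1802 + 5·0.1598 + 3·0.2173 + 2·0.1927 + 4·0.1325 + 1·0.1175
 = 0 + 0.799 + 0.6519 + 0.3854 + 0.53 + 0.1175
 = 2.4838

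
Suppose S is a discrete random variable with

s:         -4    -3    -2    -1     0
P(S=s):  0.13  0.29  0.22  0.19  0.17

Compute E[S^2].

E[S^2] = Σ s^2·P(S=s)
 = 16·0.13 + 9·0.29 + 4·0.22 + 1·0.19 + 0·0.17
 = 2.08 + 2.61 + 0.88 + 0.19 + 0
 = 5.76

5.76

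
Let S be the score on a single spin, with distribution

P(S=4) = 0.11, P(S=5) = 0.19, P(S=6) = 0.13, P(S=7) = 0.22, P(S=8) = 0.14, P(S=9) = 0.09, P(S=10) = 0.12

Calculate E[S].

6.84

E[S] = Σ s·P(S=s)
 = 4·0.11 + 5·0.19 + 6·0.13 + 7·0.22 + 8·0.14 + 9·0.09 + 10·0.12
 = 0.44 + 0.95 + 0.78 + 1.54 + 1.12 + 0.81 + 1.2
 = 6.84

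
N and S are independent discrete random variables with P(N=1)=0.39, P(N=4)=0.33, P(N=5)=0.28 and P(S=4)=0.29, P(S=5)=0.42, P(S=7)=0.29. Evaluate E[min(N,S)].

E[min(N,S)] = Σ_n Σ_s min(n,s) · P(N=n)P(S=s)
 = 1·0.1131 + 1·0.1638 + 1·0.1131 + 4·0.0957 + 4·0.1386 + 4·0.0957 + 4·0.0812 + 5·0.1176 + 5·0.0812
 = 0.1131 + 0.1638 + 0.1131 + 0.3828 + 0.5544 + 0.3828 + 0.3248 + 0.588 + 0.406
 = 3.0288

3.0288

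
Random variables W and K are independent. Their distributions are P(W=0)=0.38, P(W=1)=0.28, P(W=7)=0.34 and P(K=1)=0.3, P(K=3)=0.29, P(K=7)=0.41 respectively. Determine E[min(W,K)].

E[min(W,K)] = Σ_w Σ_k min(w,k) · P(W=w)P(K=k)
 = 0·0.114 + 0·0.1102 + 0·0.1558 + 1·0.084 + 1·0.0812 + 1·0.1148 + 1·0.102 + 3·0.0986 + 7·0.1394
 = 0 + 0 + 0 + 0.084 + 0.0812 + 0.1148 + 0.102 + 0.2958 + 0.9758
 = 1.6536

1.6536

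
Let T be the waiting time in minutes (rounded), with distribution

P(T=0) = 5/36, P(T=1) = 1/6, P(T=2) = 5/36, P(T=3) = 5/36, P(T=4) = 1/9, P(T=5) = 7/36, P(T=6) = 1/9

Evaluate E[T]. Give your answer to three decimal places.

2.944

E[T] = Σ t·P(T=t)
 = 0·5/36 + 1·1/6 + 2·5/36 + 3·5/36 + 4·1/9 + 5·7/36 + 6·1/9
 = 0 + 1/6 + 5/18 + 5/12 + 4/9 + 35/36 + 2/3
 = 53/18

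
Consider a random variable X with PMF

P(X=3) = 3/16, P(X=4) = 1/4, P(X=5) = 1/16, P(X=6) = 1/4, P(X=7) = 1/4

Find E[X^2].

28.5

E[X^2] = Σ x^2·P(X=x)
 = 9·3/16 + 16·1/4 + 25·1/16 + 36·1/4 + 49·1/4
 = 27/16 + 4 + 25/16 + 9 + 49/4
 = 57/2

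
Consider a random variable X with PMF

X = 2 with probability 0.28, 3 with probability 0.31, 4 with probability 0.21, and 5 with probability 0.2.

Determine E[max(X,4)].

4.2

E[max(X,4)] = Σ max(x,4)·P(X=x)
 = 4·0.28 + 4·0.31 + 4·0.21 + 5·0.2
 = 1.12 + 1.24 + 0.84 + 1
 = 4.2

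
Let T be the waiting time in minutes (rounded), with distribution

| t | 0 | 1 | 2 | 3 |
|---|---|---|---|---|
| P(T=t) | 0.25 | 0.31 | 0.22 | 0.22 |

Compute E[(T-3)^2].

3.71

E[(T-3)^2] = Σ (t-3)^2·P(T=t)
 = 9·0.25 + 4·0.31 + 1·0.22 + 0·0.22
 = 2.25 + 1.24 + 0.22 + 0
 = 3.71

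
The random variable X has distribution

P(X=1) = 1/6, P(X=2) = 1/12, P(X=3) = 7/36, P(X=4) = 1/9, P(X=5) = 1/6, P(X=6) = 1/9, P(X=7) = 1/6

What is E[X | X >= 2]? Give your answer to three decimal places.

4.633

P(X >= 2) = 1/12 + 7/36 + 1/9 + 1/6 + 1/9 + 1/6 = 5/6.
E[X | X >= 2] = [2·1/12 + 3·7/36 + 4·1/9 + 5·1/6 + 6·1/9 + 7·1/6] / (5/6)
 = 139/36 / (5/6)
 = 139/30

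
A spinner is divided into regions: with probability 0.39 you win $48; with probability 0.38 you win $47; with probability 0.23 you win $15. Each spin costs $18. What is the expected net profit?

22.03

E[payout] = 48·0.39 + 47·0.38 + 15·0.23
 = 18.72 + 17.86 + 3.45
 = 40.03
Net = 40.03 - 18 = 22.03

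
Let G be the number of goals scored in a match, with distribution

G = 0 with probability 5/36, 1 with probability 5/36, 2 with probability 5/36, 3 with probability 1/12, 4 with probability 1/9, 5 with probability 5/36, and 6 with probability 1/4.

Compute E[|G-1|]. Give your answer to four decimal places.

E[|G-1|] = Σ |g-1|·P(G=g)
 = 1·5/36 + 0·5/36 + 1·5/36 + 2·1/12 + 3·1/9 + 4·5/36 + 5·1/4
 = 5/36 + 0 + 5/36 + 1/6 + 1/3 + 5/9 + 5/4
 = 31/12

2.5833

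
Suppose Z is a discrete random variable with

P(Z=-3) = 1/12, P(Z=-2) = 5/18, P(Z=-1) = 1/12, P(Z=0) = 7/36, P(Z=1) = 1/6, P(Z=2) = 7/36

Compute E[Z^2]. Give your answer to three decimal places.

E[Z^2] = Σ z^2·P(Z=z)
 = 9·1/12 + 4·5/18 + 1·1/12 + 0·7/36 + 1·1/6 + 4·7/36
 = 3/4 + 10/9 + 1/12 + 0 + 1/6 + 7/9
 = 26/9

2.889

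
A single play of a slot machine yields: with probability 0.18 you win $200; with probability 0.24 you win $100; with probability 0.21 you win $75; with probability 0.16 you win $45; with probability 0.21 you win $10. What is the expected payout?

E[payout] = 200·0.18 + 100·0.24 + 75·0.21 + 45·0.16 + 10·0.21
 = 36 + 24 + 15.75 + 7.2 + 2.1
 = 85.05

85.05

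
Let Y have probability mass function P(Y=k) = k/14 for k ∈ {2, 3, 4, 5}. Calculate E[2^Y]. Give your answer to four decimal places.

E[2^Y] = Σ 2^y·P(Y=y)
 = 4·1/7 + 8·3/14 + 16·2/7 + 32·5/14
 = 4/7 + 12/7 + 32/7 + 80/7
 = 128/7

18.2857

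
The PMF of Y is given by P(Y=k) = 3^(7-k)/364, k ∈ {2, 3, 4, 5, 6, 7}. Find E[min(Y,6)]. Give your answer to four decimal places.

E[min(Y,6)] = Σ min(y,6)·P(Y=y)
 = 2·243/364 + 3·81/364 + 4·27/364 + 5·9/364 + 6·3/364 + 6·1/364
 = 243/182 + 243/364 + 27/91 + 45/364 + 9/182 + 3/182
 = 453/182

2.4890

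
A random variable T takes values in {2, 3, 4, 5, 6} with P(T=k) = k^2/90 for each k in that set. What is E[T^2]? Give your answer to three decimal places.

E[T^2] = Σ t^2·P(T=t)
 = 4·2/45 + 9·1/10 + 16·8/45 + 25·5/18 + 36·2/5
 = 8/45 + 9/10 + 128/45 + 125/18 + 72/5
 = 379/15

25.267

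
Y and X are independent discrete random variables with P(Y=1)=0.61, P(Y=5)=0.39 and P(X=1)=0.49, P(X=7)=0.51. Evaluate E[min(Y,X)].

E[min(Y,X)] = Σ_y Σ_x min(y,x) · P(Y=y)P(X=x)
 = 1·0.2989 + 1·0.3111 + 1·0.1911 + 5·0.1989
 = 0.2989 + 0.3111 + 0.1911 + 0.9945
 = 1.7956

1.7956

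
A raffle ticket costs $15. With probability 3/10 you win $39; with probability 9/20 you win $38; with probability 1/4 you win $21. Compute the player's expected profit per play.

E[payout] = 39·3/10 + 38·9/20 + 21·1/4
 = 117/10 + 171/10 + 21/4
 = 681/20
Net = 681/20 - 15 = 381/20

19.05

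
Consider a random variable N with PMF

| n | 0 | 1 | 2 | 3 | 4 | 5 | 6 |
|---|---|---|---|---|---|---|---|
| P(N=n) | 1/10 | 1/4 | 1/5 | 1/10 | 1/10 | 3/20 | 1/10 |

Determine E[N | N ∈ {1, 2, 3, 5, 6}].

P(N ∈ {1, 2, 3, 5, 6}) = 1/4 + 1/5 + 1/10 + 3/20 + 1/10 = 4/5.
E[N | N ∈ {1, 2, 3, 5, 6}] = [1·1/4 + 2·1/5 + 3·1/10 + 5·3/20 + 6·1/10] / (4/5)
 = 23/10 / (4/5)
 = 23/8

2.875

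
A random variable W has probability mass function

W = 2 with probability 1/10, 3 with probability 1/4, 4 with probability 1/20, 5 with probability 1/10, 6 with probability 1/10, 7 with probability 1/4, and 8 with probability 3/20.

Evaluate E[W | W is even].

5.5

P(W is even) = 1/10 + 1/20 + 1/10 + 3/20 = 2/5.
E[W | W is even] = [2·1/10 + 4·1/20 + 6·1/10 + 8·3/20] / (2/5)
 = 11/5 / (2/5)
 = 11/2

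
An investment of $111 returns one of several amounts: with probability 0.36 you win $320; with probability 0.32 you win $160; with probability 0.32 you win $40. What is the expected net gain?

E[payout] = 320·0.36 + 160·0.32 + 40·0.32
 = 115.2 + 51.2 + 12.8
 = 179.2
Net = 179.2 - 111 = 68.2

68.2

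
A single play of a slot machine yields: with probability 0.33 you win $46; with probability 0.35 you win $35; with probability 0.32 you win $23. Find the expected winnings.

34.79

E[payout] = 46·0.33 + 35·0.35 + 23·0.32
 = 15.18 + 12.25 + 7.36
 = 34.79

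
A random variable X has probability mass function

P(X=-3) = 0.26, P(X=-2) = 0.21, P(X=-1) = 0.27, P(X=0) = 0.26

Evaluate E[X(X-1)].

4.92

E[X(X-1)] = Σ x(x-1)·P(X=x)
 = 12·0.26 + 6·0.21 + 2·0.27 + 0·0.26
 = 3.12 + 1.26 + 0.54 + 0
 = 4.92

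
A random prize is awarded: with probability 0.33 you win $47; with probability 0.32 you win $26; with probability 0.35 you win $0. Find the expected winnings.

23.83

E[payout] = 47·0.33 + 26·0.32 + 0·0.35
 = 15.51 + 8.32 + 0
 = 23.83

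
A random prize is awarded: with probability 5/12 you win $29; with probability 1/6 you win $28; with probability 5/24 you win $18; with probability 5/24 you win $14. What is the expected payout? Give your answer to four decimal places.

23.4167

E[payout] = 29·5/12 + 28·1/6 + 18·5/24 + 14·5/24
 = 145/12 + 14/3 + 15/4 + 35/12
 = 281/12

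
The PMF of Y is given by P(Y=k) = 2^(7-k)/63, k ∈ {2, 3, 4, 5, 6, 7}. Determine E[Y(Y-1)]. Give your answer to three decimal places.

6.952

E[Y(Y-1)] = Σ y(y-1)·P(Y=y)
 = 2·32/63 + 6·16/63 + 12·8/63 + 20·4/63 + 30·2/63 + 42·1/63
 = 64/63 + 32/21 + 32/21 + 80/63 + 20/21 + 2/3
 = 146/21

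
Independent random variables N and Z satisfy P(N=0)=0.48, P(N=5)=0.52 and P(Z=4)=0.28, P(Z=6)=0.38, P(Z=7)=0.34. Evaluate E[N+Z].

8.38

E[N+Z] = Σ_n Σ_z (n+z) · P(N=n)P(Z=z)
 = 4·0.1344 + 6·0.1824 + 7·0.1632 + 9·0.1456 + 11·0.1976 + 12·0.1768
 = 0.5376 + 1.0944 + 1.1424 + 1.3104 + 2.1736 + 2.1216
 = 8.38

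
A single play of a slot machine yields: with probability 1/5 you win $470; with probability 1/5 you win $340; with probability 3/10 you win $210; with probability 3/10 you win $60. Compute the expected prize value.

E[payout] = 470·1/5 + 340·1/5 + 210·3/10 + 60·3/10
 = 94 + 68 + 63 + 18
 = 243

243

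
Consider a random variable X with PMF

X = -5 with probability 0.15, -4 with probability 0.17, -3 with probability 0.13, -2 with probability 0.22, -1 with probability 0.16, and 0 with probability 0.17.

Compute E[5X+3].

-9.1

E[5X+3] = Σ (5x+3)·P(X=x)
 = (-22)·0.15 + (-17)·0.17 + (-12)·0.13 + (-7)·0.22 + (-2)·0.16 + 3·0.17
 = (-3.3) + (-2.89) + (-1.56) + (-1.54) + (-0.32) + 0.51
 = -9.1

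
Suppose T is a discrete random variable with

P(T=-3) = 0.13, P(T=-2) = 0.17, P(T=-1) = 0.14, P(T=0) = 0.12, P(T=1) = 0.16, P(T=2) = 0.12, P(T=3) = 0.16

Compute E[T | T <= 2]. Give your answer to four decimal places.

-0.5595

P(T <= 2) = 0.13 + 0.17 + 0.14 + 0.12 + 0.16 + 0.12 = 0.84.
E[T | T <= 2] = [(-3)·0.13 + (-2)·0.17 + (-1)·0.14 + 0·0.12 + 1·0.16 + 2·0.12] / 0.84
 = -0.47 / 0.84
 = -47/84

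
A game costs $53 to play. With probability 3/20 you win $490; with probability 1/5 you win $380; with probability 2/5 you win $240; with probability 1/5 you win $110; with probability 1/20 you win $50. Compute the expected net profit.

E[payout] = 490·3/20 + 380·1/5 + 240·2/5 + 110·1/5 + 50·1/20
 = 147/2 + 76 + 96 + 22 + 5/2
 = 270
Net = 270 - 53 = 217

217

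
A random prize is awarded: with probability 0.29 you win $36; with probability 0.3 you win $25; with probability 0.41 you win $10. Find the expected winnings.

22.04

E[payout] = 36·0.29 + 25·0.3 + 10·0.41
 = 10.44 + 7.5 + 4.1
 = 22.04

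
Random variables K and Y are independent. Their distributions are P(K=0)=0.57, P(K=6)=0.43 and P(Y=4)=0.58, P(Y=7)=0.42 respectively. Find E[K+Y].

7.84

E[K+Y] = Σ_k Σ_y (k+y) · P(K=k)P(Y=y)
 = 4·0.3306 + 7·0.2394 + 10·0.2494 + 13·0.1806
 = 1.3224 + 1.6758 + 2.494 + 2.3478
 = 7.84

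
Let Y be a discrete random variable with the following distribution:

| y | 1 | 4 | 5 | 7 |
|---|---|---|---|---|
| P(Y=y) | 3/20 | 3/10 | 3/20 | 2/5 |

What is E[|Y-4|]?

1.8

E[|Y-4|] = Σ |y-4|·P(Y=y)
 = 3·3/20 + 0·3/10 + 1·3/20 + 3·2/5
 = 9/20 + 0 + 3/20 + 6/5
 = 9/5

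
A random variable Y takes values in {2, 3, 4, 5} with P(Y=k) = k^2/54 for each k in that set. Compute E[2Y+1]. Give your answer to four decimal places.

E[2Y+1] = Σ (2y+1)·P(Y=y)
 = 5·2/27 + 7·1/6 + 9·8/27 + 11·25/54
 = 10/27 + 7/6 + 8/3 + 275/54
 = 251/27

9.2963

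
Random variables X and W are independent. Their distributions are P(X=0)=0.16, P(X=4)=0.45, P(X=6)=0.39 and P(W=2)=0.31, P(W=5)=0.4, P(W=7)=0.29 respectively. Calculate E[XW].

19.251

E[XW] = Σ_x Σ_w xw · P(X=x)P(W=w)
 = 0·0.0496 + 0·0.064 + 0·0.0464 + 8·0.1395 + 20·0.18 + 28·0.1305 + 12·0.1209 + 30·0.156 + 42·0.1131
 = 0 + 0 + 0 + 1.116 + 3.6 + 3.654 + 1.4508 + 4.68 + 4.7502
 = 19.251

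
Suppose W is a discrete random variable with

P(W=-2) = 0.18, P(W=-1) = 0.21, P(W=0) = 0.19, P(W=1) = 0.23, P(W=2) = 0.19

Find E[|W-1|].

E[|W-1|] = Σ |w-1|·P(W=w)
 = 3·0.18 + 2·0.21 + 1·0.19 + 0·0.23 + 1·0.19
 = 0.54 + 0.42 + 0.19 + 0 + 0.19
 = 1.34

1.34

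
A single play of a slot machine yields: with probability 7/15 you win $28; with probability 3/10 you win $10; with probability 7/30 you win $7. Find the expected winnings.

E[payout] = 28·7/15 + 10·3/10 + 7·7/30
 = 196/15 + 3 + 49/30
 = 177/10

17.7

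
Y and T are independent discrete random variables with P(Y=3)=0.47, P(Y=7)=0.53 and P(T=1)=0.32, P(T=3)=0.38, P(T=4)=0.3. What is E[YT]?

E[YT] = Σ_y Σ_t yt · P(Y=y)P(T=t)
 = 3·0.1504 + 9·0.1786 + 12·0.141 + 7·0.1696 + 21·0.2014 + 28·0.159
 = 0.4512 + 1.6074 + 1.692 + 1.1872 + 4.2294 + 4.452
 = 13.6192

13.6192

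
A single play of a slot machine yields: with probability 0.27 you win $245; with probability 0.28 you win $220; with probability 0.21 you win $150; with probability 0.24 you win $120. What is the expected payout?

E[payout] = 245·0.27 + 220·0.28 + 150·0.21 + 120·0.24
 = 66.15 + 61.6 + 31.5 + 28.8
 = 188.05

188.05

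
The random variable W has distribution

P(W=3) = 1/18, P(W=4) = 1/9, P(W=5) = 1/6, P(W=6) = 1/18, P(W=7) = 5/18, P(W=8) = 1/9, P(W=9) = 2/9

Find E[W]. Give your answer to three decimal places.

E[W] = Σ w·P(W=w)
 = 3·1/18 + 4·1/9 + 5·1/6 + 6·1/18 + 7·5/18 + 8·1/9 + 9·2/9
 = 1/6 + 4/9 + 5/6 + 1/3 + 35/18 + 8/9 + 2
 = 119/18

6.611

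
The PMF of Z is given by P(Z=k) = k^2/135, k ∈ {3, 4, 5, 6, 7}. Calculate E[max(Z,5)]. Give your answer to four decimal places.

E[max(Z,5)] = Σ max(z,5)·P(Z=z)
 = 5·1/15 + 5·16/135 + 5·5/27 + 6·4/15 + 7·49/135
 = 1/3 + 16/27 + 25/27 + 8/5 + 343/135
 = 809/135

5.9926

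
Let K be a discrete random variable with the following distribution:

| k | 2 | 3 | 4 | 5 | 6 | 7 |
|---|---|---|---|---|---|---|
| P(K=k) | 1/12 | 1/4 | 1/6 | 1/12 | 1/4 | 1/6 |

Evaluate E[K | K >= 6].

6.4

P(K >= 6) = 1/4 + 1/6 = 5/12.
E[K | K >= 6] = [6·1/4 + 7·1/6] / (5/12)
 = 8/3 / (5/12)
 = 32/5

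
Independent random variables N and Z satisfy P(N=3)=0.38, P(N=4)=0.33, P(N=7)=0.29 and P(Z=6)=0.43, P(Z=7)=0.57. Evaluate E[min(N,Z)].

4.3653

E[min(N,Z)] = Σ_n Σ_z min(n,z) · P(N=n)P(Z=z)
 = 3·0.1634 + 3·0.2166 + 4·0.1419 + 4·0.1881 + 6·0.1247 + 7·0.1653
 = 0.4902 + 0.6498 + 0.5676 + 0.7524 + 0.7482 + 1.1571
 = 4.3653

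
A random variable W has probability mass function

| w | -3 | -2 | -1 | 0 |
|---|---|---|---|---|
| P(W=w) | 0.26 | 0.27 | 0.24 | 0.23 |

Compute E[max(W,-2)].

-1.3

E[max(W,-2)] = Σ max(w,-2)·P(W=w)
 = (-2)·0.26 + (-2)·0.27 + (-1)·0.24 + 0·0.23
 = (-0.52) + (-0.54) + (-0.24) + 0
 = -1.3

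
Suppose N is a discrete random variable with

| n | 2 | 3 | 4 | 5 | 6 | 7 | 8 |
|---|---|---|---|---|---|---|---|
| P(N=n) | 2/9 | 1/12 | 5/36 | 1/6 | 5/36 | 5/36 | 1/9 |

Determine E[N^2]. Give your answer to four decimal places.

E[N^2] = Σ n^2·P(N=n)
 = 4·2/9 + 9·1/12 + 16·5/36 + 25·1/6 + 36·5/36 + 49·5/36 + 64·1/9
 = 8/9 + 3/4 + 20/9 + 25/6 + 5 + 245/36 + 64/9
 = 485/18

26.9444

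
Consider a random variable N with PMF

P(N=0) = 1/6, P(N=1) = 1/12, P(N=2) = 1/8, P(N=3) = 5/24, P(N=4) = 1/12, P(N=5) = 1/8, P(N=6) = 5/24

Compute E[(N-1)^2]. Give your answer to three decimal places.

E[(N-1)^2] = Σ (n-1)^2·P(N=n)
 = 1·1/6 + 0·1/12 + 1·1/8 + 4·5/24 + 9·1/12 + 16·1/8 + 25·5/24
 = 1/6 + 0 + 1/8 + 5/6 + 3/4 + 2 + 125/24
 = 109/12

9.083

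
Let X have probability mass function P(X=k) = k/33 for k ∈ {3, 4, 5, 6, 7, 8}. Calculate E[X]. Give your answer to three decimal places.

E[X] = Σ x·P(X=x)
 = 3·1/11 + 4·4/33 + 5·5/33 + 6·2/11 + 7·7/33 + 8·8/33
 = 3/11 + 16/33 + 25/33 + 12/11 + 49/33 + 64/33
 = 199/33

6.030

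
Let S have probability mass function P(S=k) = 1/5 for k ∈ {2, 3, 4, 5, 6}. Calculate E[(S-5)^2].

E[(S-5)^2] = Σ (s-5)^2·P(S=s)
 = 9·1/5 + 4·1/5 + 1·1/5 + 0·1/5 + 1·1/5
 = 9/5 + 4/5 + 1/5 + 0 + 1/5
 = 3

3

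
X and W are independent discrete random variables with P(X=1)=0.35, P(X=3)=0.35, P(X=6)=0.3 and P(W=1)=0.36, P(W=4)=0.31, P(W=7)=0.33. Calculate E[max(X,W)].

E[max(X,W)] = Σ_x Σ_w max(x,w) · P(X=x)P(W=w)
 = 1·0.126 + 4·0.1085 + 7·0.1155 + 3·0.126 + 4·0.1085 + 7·0.1155 + 6·0.108 + 6·0.093 + 7·0.099
 = 0.126 + 0.434 + 0.8085 + 0.378 + 0.434 + 0.8085 + 0.648 + 0.558 + 0.693
 = 4.888

4.888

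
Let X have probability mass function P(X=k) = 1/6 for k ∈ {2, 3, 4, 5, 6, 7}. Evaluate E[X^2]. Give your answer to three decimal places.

23.167

E[X^2] = Σ x^2·P(X=x)
 = 4·1/6 + 9·1/6 + 16·1/6 + 25·1/6 + 36·1/6 + 49·1/6
 = 2/3 + 3/2 + 8/3 + 25/6 + 6 + 49/6
 = 139/6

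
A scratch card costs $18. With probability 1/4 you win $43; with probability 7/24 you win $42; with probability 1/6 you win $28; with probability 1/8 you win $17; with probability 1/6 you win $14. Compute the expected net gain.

14.125

E[payout] = 43·1/4 + 42·7/24 + 28·1/6 + 17·1/8 + 14·1/6
 = 43/4 + 49/4 + 14/3 + 17/8 + 7/3
 = 257/8
Net = 257/8 - 18 = 113/8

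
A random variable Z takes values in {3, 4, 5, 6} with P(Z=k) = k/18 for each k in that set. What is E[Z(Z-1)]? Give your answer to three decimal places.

E[Z(Z-1)] = Σ z(z-1)·P(Z=z)
 = 6·1/6 + 12·2/9 + 20·5/18 + 30·1/3
 = 1 + 8/3 + 50/9 + 10
 = 173/9

19.222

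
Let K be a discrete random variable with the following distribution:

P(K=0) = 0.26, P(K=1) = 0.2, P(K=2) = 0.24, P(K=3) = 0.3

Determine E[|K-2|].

1.02

E[|K-2|] = Σ |k-2|·P(K=k)
 = 2·0.26 + 1·0.2 + 0·0.24 + 1·0.3
 = 0.52 + 0.2 + 0 + 0.3
 = 1.02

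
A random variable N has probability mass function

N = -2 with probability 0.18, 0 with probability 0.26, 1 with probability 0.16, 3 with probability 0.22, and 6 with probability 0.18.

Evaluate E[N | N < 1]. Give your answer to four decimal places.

-0.8182

P(N < 1) = 0.18 + 0.26 = 0.44.
E[N | N < 1] = [(-2)·0.18 + 0·0.26] / 0.44
 = -0.36 / 0.44
 = -9/11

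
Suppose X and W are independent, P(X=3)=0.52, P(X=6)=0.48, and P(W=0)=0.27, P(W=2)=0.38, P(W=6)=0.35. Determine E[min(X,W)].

E[min(X,W)] = Σ_x Σ_w min(x,w) · P(X=x)P(W=w)
 = 0·0.1404 + 2·0.1976 + 3·0.182 + 0·0.1296 + 2·0.1824 + 6·0.168
 = 0 + 0.3952 + 0.546 + 0 + 0.3648 + 1.008
 = 2.314

2.314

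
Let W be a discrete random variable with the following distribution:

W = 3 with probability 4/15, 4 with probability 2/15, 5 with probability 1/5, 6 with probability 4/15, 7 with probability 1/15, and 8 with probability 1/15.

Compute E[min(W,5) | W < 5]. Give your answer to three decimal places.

3.333

P(W < 5) = 4/15 + 2/15 = 2/5.
E[min(W,5) | W < 5] = [3·4/15 + 4·2/15] / (2/5)
 = 4/3 / (2/5)
 = 10/3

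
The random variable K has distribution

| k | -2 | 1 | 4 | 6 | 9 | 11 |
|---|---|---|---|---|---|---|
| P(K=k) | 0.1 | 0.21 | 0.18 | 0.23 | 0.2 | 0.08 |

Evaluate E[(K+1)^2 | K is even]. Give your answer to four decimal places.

P(K is even) = 0.1 + 0.18 + 0.23 = 0.51.
E[(K+1)^2 | K is even] = [1·0.1 + 25·0.18 + 49·0.23] / 0.51
 = 15.87 / 0.51
 = 529/17

31.1176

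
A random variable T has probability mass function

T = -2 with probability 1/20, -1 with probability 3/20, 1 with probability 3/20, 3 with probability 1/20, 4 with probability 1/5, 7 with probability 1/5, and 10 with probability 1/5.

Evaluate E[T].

4.25

E[T] = Σ t·P(T=t)
 = (-2)·1/20 + (-1)·3/20 + 1·3/20 + 3·1/20 + 4·1/5 + 7·1/5 + 10·1/5
 = (-1/10) + (-3/20) + 3/20 + 3/20 + 4/5 + 7/5 + 2
 = 17/4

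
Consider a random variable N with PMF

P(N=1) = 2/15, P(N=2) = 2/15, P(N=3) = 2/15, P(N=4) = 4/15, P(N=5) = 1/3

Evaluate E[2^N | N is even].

12

P(N is even) = 2/15 + 4/15 = 2/5.
E[2^N | N is even] = [4·2/15 + 16·4/15] / (2/5)
 = 24/5 / (2/5)
 = 12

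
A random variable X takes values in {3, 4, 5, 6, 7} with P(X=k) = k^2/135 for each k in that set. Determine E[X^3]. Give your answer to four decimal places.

214.6296

E[X^3] = Σ x^3·P(X=x)
 = 27·1/15 + 64·16/135 + 125·5/27 + 216·4/15 + 343·49/135
 = 9/5 + 1024/135 + 625/27 + 288/5 + 16807/135
 = 5795/27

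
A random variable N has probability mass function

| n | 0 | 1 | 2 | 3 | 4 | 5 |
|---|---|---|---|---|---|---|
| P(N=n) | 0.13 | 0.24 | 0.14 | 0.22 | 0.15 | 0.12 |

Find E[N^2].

8.18

E[N^2] = Σ n^2·P(N=n)
 = 0·0.13 + 1·0.24 + 4·0.14 + 9·0.22 + 16·0.15 + 25·0.12
 = 0 + 0.24 + 0.56 + 1.98 + 2.4 + 3
 = 8.18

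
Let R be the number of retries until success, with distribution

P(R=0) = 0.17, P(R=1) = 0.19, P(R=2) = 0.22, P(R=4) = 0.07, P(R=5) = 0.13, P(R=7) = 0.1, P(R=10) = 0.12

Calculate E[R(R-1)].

E[R(R-1)] = Σ r(r-1)·P(R=r)
 = 0·0.17 + 0·0.19 + 2·0.22 + 12·0.07 + 20·0.13 + 42·0.1 + 90·0.12
 = 0 + 0 + 0.44 + 0.84 + 2.6 + 4.2 + 10.8
 = 18.88

18.88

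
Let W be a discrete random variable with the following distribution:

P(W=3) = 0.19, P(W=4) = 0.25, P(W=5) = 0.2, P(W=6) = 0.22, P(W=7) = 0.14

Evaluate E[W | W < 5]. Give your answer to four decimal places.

P(W < 5) = 0.19 + 0.25 = 0.44.
E[W | W < 5] = [3·0.19 + 4·0.25] / 0.44
 = 1.57 / 0.44
 = 157/44

3.5682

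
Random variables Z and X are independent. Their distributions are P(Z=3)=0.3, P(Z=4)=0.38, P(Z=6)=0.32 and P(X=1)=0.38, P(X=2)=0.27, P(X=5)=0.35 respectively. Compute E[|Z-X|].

E[|Z-X|] = Σ_z Σ_x |z-x| · P(Z=z)P(X=x)
 = 2·0.114 + 1·0.081 + 2·0.105 + 3·0.1444 + 2·0.1026 + 1·0.133 + 5·0.1216 + 4·0.0864 + 1·0.112
 = 0.228 + 0.081 + 0.21 + 0.4332 + 0.2052 + 0.133 + 0.608 + 0.3456 + 0.112
 = 2.356

2.356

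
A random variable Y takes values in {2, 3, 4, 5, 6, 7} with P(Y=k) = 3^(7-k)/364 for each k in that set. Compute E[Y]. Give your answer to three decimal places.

E[Y] = Σ y·P(Y=y)
 = 2·243/364 + 3·81/364 + 4·27/364 + 5·9/364 + 6·3/364 + 7·1/364
 = 243/182 + 243/364 + 27/91 + 45/364 + 9/182 + 1/52
 = 907/364

2.492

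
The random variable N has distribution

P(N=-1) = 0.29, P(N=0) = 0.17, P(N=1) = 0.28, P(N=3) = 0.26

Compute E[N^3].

7.01

E[N^3] = Σ n^3·P(N=n)
 = (-1)·0.29 + 0·0.17 + 1·0.28 + 27·0.26
 = (-0.29) + 0 + 0.28 + 7.02
 = 7.01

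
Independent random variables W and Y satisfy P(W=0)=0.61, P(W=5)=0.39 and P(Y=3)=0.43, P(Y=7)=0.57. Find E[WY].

E[WY] = Σ_w Σ_y wy · P(W=w)P(Y=y)
 = 0·0.2623 + 0·0.3477 + 15·0.1677 + 35·0.2223
 = 0 + 0 + 2.5155 + 7.7805
 = 10.296

10.296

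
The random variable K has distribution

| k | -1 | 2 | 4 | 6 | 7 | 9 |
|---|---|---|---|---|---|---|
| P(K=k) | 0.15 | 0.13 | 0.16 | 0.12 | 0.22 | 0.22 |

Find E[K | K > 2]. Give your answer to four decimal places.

P(K > 2) = 0.16 + 0.12 + 0.22 + 0.22 = 0.72.
E[K | K > 2] = [4·0.16 + 6·0.12 + 7·0.22 + 9·0.22] / 0.72
 = 4.88 / 0.72
 = 61/9

6.7778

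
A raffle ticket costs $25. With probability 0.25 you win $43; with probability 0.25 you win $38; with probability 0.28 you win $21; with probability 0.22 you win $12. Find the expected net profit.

E[payout] = 43·0.25 + 38·0.25 + 21·0.28 + 12·0.22
 = 10.75 + 9.5 + 5.88 + 2.64
 = 28.77
Net = 28.77 - 25 = 3.77

3.77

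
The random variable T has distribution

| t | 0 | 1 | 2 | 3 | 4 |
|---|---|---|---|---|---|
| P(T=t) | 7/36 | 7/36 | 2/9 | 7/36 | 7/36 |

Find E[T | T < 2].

P(T < 2) = 7/36 + 7/36 = 7/18.
E[T | T < 2] = [0·7/36 + 1·7/36] / (7/18)
 = 7/36 / (7/18)
 = 1/2

0.5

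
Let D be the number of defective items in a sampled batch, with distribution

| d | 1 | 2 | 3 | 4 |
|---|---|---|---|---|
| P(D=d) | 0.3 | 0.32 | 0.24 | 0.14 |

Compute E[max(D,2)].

E[max(D,2)] = Σ max(d,2)·P(D=d)
 = 2·0.3 + 2·0.32 + 3·0.24 + 4·0.14
 = 0.6 + 0.64 + 0.72 + 0.56
 = 2.52

2.52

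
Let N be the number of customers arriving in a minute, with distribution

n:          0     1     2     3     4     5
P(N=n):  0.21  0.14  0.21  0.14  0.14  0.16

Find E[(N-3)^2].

3.44

E[(N-3)^2] = Σ (n-3)^2·P(N=n)
 = 9·0.21 + 4·0.14 + 1·0.21 + 0·0.14 + 1·0.14 + 4·0.16
 = 1.89 + 0.56 + 0.21 + 0 + 0.14 + 0.64
 = 3.44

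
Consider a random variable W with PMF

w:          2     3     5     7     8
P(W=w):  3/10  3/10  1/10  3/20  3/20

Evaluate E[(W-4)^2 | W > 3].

P(W > 3) = 1/10 + 3/20 + 3/20 = 2/5.
E[(W-4)^2 | W > 3] = [1·1/10 + 9·3/20 + 16·3/20] / (2/5)
 = 77/20 / (2/5)
 = 77/8

9.625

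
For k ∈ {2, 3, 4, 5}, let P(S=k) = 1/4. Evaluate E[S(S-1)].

E[S(S-1)] = Σ s(s-1)·P(S=s)
 = 2·1/4 + 6·1/4 + 12·1/4 + 20·1/4
 = 1/2 + 3/2 + 3 + 5
 = 10

10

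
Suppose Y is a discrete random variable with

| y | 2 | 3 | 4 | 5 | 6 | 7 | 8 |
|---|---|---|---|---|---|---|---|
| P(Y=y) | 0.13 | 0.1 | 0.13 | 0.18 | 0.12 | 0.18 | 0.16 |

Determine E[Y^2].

E[Y^2] = Σ y^2·P(Y=y)
 = 4·0.13 + 9·0.1 + 16·0.13 + 25·0.18 + 36·0.12 + 49·0.18 + 64·0.16
 = 0.52 + 0.9 + 2.08 + 4.5 + 4.32 + 8.82 + 10.24
 = 31.38

31.38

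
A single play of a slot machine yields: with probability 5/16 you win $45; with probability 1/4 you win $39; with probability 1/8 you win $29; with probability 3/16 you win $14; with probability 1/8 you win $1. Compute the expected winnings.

30.1875

E[payout] = 45·5/16 + 39·1/4 + 29·1/8 + 14·3/16 + 1·1/8
 = 225/16 + 39/4 + 29/8 + 21/8 + 1/8
 = 483/16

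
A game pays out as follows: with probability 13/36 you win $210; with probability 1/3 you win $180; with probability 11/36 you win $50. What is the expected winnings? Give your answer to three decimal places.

E[payout] = 210·13/36 + 180·1/3 + 50·11/36
 = 455/6 + 60 + 275/18
 = 1360/9

151.111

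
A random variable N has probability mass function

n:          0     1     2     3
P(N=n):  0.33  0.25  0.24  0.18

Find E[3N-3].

E[3N-3] = Σ (3n-3)·P(N=n)
 = (-3)·0.33 + 0·0.25 + 3·0.24 + 6·0.18
 = (-0.99) + 0 + 0.72 + 1.08
 = 0.81

0.81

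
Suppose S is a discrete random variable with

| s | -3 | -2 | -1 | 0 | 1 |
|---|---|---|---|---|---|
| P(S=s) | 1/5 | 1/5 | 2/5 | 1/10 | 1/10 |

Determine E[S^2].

3.1

E[S^2] = Σ s^2·P(S=s)
 = 9·1/5 + 4·1/5 + 1·2/5 + 0·1/10 + 1·1/10
 = 9/5 + 4/5 + 2/5 + 0 + 1/10
 = 31/10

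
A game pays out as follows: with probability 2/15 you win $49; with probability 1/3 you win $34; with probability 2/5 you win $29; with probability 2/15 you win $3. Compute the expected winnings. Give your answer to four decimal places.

E[payout] = 49·2/15 + 34·1/3 + 29·2/5 + 3·2/15
 = 98/15 + 34/3 + 58/5 + 2/5
 = 448/15

29.8667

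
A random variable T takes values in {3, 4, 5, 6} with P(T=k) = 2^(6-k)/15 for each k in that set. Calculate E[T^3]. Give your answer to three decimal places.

E[T^3] = Σ t^3·P(T=t)
 = 27·8/15 + 64·4/15 + 125·2/15 + 216·1/15
 = 72/5 + 256/15 + 50/3 + 72/5
 = 938/15

62.533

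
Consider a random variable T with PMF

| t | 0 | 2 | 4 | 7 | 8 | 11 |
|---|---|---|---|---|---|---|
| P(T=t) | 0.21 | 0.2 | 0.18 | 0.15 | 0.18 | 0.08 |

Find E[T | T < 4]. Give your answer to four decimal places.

0.9756

P(T < 4) = 0.21 + 0.2 = 0.41.
E[T | T < 4] = [0·0.21 + 2·0.2] / 0.41
 = 0.4 / 0.41
 = 40/41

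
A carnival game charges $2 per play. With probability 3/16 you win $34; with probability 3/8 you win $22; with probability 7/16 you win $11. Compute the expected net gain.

17.4375

E[payout] = 34·3/16 + 22·3/8 + 11·7/16
 = 51/8 + 33/4 + 77/16
 = 311/16
Net = 311/16 - 2 = 279/16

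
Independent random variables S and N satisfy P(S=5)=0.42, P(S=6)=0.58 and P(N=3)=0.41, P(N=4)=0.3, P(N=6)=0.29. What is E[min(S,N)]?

E[min(S,N)] = Σ_s Σ_n min(s,n) · P(S=s)P(N=n)
 = 3·0.1722 + 4·0.126 + 5·0.1218 + 3·0.2378 + 4·0.174 + 6·0.1682
 = 0.5166 + 0.504 + 0.609 + 0.7134 + 0.696 + 1.0092
 = 4.0482

4.0482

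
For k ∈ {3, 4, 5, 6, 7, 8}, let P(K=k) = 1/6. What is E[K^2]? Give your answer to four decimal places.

E[K^2] = Σ k^2·P(K=k)
 = 9·1/6 + 16·1/6 + 25·1/6 + 36·1/6 + 49·1/6 + 64·1/6
 = 3/2 + 8/3 + 25/6 + 6 + 49/6 + 32/3
 = 199/6

33.1667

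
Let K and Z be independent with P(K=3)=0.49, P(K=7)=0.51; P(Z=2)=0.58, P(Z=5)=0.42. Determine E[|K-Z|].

E[|K-Z|] = Σ_k Σ_z |k-z| · P(K=k)P(Z=z)
 = 1·0.2842 + 2·0.2058 + 5·0.2958 + 2·0.2142
 = 0.2842 + 0.4116 + 1.479 + 0.4284
 = 2.6032

2.6032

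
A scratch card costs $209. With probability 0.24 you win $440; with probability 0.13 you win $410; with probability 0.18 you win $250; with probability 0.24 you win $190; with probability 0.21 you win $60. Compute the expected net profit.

53.1

E[payout] = 440·0.24 + 410·0.13 + 250·0.18 + 190·0.24 + 60·0.21
 = 105.6 + 53.3 + 45 + 45.6 + 12.6
 = 262.1
Net = 262.1 - 209 = 53.1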